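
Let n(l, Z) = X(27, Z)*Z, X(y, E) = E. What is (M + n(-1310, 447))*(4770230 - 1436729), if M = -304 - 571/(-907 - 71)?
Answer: 216806972619987/326 ≈ 6.6505e+11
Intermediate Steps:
n(l, Z) = Z² (n(l, Z) = Z*Z = Z²)
M = -296741/978 (M = -304 - 571/(-978) = -304 - 571*(-1/978) = -304 + 571/978 = -296741/978 ≈ -303.42)
(M + n(-1310, 447))*(4770230 - 1436729) = (-296741/978 + 447²)*(4770230 - 1436729) = (-296741/978 + 199809)*3333501 = (195116461/978)*3333501 = 216806972619987/326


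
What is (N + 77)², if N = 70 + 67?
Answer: 45796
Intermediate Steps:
N = 137
(N + 77)² = (137 + 77)² = 214² = 45796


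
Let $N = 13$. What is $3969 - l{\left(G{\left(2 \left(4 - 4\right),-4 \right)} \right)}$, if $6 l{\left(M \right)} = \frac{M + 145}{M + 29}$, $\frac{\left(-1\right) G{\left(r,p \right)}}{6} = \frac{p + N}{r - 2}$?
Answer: $\frac{333353}{84} \approx 3968.5$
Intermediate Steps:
$G{\left(r,p \right)} = - \frac{6 \left(13 + p\right)}{-2 + r}$ ($G{\left(r,p \right)} = - 6 \frac{p + 13}{r - 2} = - 6 \frac{13 + p}{-2 + r} = - \frac{6 \left(13 + p\right)}{-2 + r}$)
$l{\left(M \right)} = \frac{145 + M}{6 \left(29 + M\right)}$ ($l{\left(M \right)} = \frac{\left(M + 145\right) \frac{1}{M + 29}}{6} = \frac{\left(145 + M\right) \frac{1}{29 + M}}{6} = \frac{\frac{1}{29 + M} \left(145 + M\right)}{6} = \frac{145 + M}{6 \left(29 + M\right)}$)
$3969 - l{\left(G{\left(2 \left(4 - 4\right),-4 \right)} \right)} = 3969 - \frac{145 + \frac{6 \left(-13 - -4\right)}{-2 + 2 \left(4 - 4\right)}}{6 \left(29 + \frac{6 \left(-13 - -4\right)}{-2 + 2 \left(4 - 4\right)}\right)} = 3969 - \frac{145 + \frac{6 \left(-13 + 4\right)}{-2 + 2 \cdot 0}}{6 \left(29 + \frac{6 \left(-13 + 4\right)}{-2 + 2 \cdot 0}\right)} = 3969 - \frac{145 + 6 \frac{1}{-2 + 0} \left(-9\right)}{6 \left(29 + 6 \frac{1}{-2 + 0} \left(-9\right)\right)} = 3969 - \frac{145 + 6 \frac{1}{-2} \left(-9\right)}{6 \left(29 + 6 \frac{1}{-2} \left(-9\right)\right)} = 3969 - \frac{145 + 6 \left(- \frac{1}{2}\right) \left(-9\right)}{6 \left(29 + 6 \left(- \frac{1}{2}\right) \left(-9\right)\right)} = 3969 - \frac{145 + 27}{6 \left(29 + 27\right)} = 3969 - \frac{1}{6} \cdot \frac{1}{56} \cdot 172 = 3969 - \frac{43}{84} = \frac{333353}{84}$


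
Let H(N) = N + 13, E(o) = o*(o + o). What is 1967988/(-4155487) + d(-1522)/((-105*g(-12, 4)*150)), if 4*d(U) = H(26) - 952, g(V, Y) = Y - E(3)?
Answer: -248508482233/523591362000 ≈ -0.47462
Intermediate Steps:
E(o) = 2*o² (E(o) = o*(2*o) = 2*o²)
H(N) = 13 + N
g(V, Y) = -18 + Y (g(V, Y) = Y - 2*3² = Y - 2*9 = Y - 1*18 = Y - 18 = -18 + Y)
d(U) = -913/4 (d(U) = ((13 + 26) - 952)/4 = (39 - 952)/4 = (¼)*(-913) = -913/4)
1967988/(-4155487) + d(-1522)/((-105*g(-12, 4)*150)) = 1967988/(-4155487) - 913*(-1/(15750*(-18 + 4)))/4 = 1967988*(-1/4155487) - 913/(4*(-105*(-14)*150)) = -1967988/4155487 - 913/(4*(1470*150)) = -1967988/4155487 - 913/4/220500 = -1967988/4155487 - 913/4*1/220500 = -1967988/4155487 - 913/882000 = -248508482233/523591362000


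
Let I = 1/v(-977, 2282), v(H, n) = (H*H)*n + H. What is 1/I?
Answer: 2178234201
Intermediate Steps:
v(H, n) = H + n*H² (v(H, n) = H²*n + H = n*H² + H = H + n*H²)
I = 1/2178234201 (I = 1/(-977*(1 - 977*2282)) = 1/(-977*(1 - 2229514)) = 1/(-977*(-2229513)) = 1/2178234201 ≈ 4.5909e-10)
1/I = 1/(1/2178234201) = 2178234201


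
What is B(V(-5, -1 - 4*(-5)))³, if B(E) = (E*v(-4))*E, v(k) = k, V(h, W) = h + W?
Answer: -481890304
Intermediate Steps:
V(h, W) = W + h
B(E) = -4*E² (B(E) = (E*(-4))*E = (-4*E)*E = -4*E²)
B(V(-5, -1 - 4*(-5)))³ = (-4*((-1 - 4*(-5)) - 5)²)³ = (-4*((-1 + 20) - 5)²)³ = (-4*(19 - 5)²)³ = (-4*14²)³ = (-4*196)³ = (-784)³ = -481890304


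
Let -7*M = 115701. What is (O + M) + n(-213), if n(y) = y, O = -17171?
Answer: -237389/7 ≈ -33913.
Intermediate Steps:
M = -115701/7 (M = -⅐*115701 = -115701/7 ≈ -16529.)
(O + M) + n(-213) = (-17171 - 115701/7) - 213 = -235898/7 - 213 = -237389/7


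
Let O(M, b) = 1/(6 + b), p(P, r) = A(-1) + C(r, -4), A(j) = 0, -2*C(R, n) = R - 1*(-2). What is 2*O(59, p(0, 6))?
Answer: 1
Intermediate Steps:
C(R, n) = -1 - R/2 (C(R, n) = -(R - 1*(-2))/2 = -(R + 2)/2 = -(2 + R)/2 = -1 - R/2)
p(P, r) = -1 - r/2 (p(P, r) = 0 + (-1 - r/2) = -1 - r/2)
2*O(59, p(0, 6)) = 2/(6 + (-1 - 1/2*6)) = 2/(6 + (-1 - 3)) = 2/(6 - 4) = 2/2 = 2*(1/2) = 1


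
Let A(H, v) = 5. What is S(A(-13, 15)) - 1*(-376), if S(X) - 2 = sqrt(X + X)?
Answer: 378 + sqrt(10) ≈ 381.16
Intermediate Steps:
S(X) = 2 + sqrt(2)*sqrt(X) (S(X) = 2 + sqrt(X + X) = 2 + sqrt(2*X) = 2 + sqrt(2)*sqrt(X))
S(A(-13, 15)) - 1*(-376) = (2 + sqrt(2)*sqrt(5)) - 1*(-376) = (2 + sqrt(10)) + 376 = 378 + sqrt(10)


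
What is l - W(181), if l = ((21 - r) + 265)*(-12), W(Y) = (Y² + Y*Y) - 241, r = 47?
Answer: -68149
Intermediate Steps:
W(Y) = -241 + 2*Y² (W(Y) = (Y² + Y²) - 241 = 2*Y² - 241 = -241 + 2*Y²)
l = -2868 (l = ((21 - 1*47) + 265)*(-12) = ((21 - 47) + 265)*(-12) = (-26 + 265)*(-12) = 239*(-12) = -2868)
l - W(181) = -2868 - (-241 + 2*181²) = -2868 - (-241 + 2*32761) = -2868 - (-241 + 65522) = -2868 - 1*65281 = -2868 - 65281 = -68149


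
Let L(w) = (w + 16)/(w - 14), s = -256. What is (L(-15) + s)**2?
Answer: 55130625/841 ≈ 65554.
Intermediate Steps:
L(w) = (16 + w)/(-14 + w)
(L(-15) + s)**2 = ((16 - 15)/(-14 - 15) - 256)**2 = (1/(-29) - 256)**2 = (-1/29*1 - 256)**2 = (-1/29 - 256)**2 = (-7425/29)**2 = 55130625/841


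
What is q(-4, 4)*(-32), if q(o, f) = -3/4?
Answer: 24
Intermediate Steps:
q(o, f) = -¾ (q(o, f) = -3*¼ = -¾)
q(-4, 4)*(-32) = -¾*(-32) = 24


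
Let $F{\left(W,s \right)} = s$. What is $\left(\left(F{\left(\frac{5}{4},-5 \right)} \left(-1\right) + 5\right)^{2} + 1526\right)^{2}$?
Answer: $2643876$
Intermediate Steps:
$\left(\left(F{\left(\frac{5}{4},-5 \right)} \left(-1\right) + 5\right)^{2} + 1526\right)^{2} = \left(\left(\left(-5\right) \left(-1\right) + 5\right)^{2} + 1526\right)^{2} = \left(\left(5 + 5\right)^{2} + 1526\right)^{2} = \left(10^{2} + 1526\right)^{2} = \left(100 + 1526\right)^{2} = 1626^{2} = 2643876$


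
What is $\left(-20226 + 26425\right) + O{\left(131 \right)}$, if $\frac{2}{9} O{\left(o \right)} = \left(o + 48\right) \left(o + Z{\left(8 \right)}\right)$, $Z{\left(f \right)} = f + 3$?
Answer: $120580$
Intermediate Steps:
$Z{\left(f \right)} = 3 + f$
$O{\left(o \right)} = \frac{9 \left(11 + o\right) \left(48 + o\right)}{2}$ ($O{\left(o \right)} = \frac{9 \left(o + 48\right) \left(o + \left(3 + 8\right)\right)}{2} = \frac{9 \left(48 + o\right) \left(o + 11\right)}{2} = \frac{9 \left(48 + o\right) \left(11 + o\right)}{2} = \frac{9 \left(11 + o\right) \left(48 + o\right)}{2}$)
$\left(-20226 + 26425\right) + O{\left(131 \right)} = \left(-20226 + 26425\right) + \left(2376 + \frac{9 \cdot 131^{2}}{2} + \frac{531}{2} \cdot 131\right) = 6199 + \left(2376 + \frac{9}{2} \cdot 17161 + \frac{69561}{2}\right) = 6199 + \left(2376 + \frac{154449}{2} + \frac{69561}{2}\right) = 6199 + 114381 = 120580$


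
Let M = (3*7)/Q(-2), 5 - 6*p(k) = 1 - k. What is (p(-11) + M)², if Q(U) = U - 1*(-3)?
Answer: 14161/36 ≈ 393.36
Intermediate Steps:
p(k) = ⅔ + k/6 (p(k) = ⅚ - (1 - k)/6 = ⅚ + (-⅙ + k/6) = ⅔ + k/6)
Q(U) = 3 + U (Q(U) = U + 3 = 3 + U)
M = 21 (M = (3*7)/(3 - 2) = 21/1 = 21*1 = 21)
(p(-11) + M)² = ((⅔ + (⅙)*(-11)) + 21)² = ((⅔ - 11/6) + 21)² = (-7/6 + 21)² = (119/6)² = 14161/36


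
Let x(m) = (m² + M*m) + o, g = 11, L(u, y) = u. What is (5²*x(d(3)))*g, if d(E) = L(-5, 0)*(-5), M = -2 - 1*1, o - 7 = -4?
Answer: 152075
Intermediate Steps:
o = 3 (o = 7 - 4 = 3)
M = -3 (M = -2 - 1 = -3)
d(E) = 25 (d(E) = -5*(-5) = 25)
x(m) = 3 + m² - 3*m (x(m) = (m² - 3*m) + 3 = 3 + m² - 3*m)
(5²*x(d(3)))*g = (5²*(3 + 25² - 3*25))*11 = (25*(3 + 625 - 75))*11 = (25*553)*11 = 13825*11 = 152075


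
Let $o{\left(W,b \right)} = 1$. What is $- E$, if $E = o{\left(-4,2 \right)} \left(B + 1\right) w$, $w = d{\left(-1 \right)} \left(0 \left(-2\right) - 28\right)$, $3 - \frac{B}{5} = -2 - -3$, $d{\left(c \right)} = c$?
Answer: $-308$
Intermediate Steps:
$B = 10$ ($B = 15 - 5 \left(-2 - -3\right) = 15 - 5 \left(-2 + 3\right) = 15 - 5 = 10$)
$w = 28$ ($w = - (0 \left(-2\right) - 28) = - (0 - 28) = \left(-1\right) \left(-28\right) = 28$)
$E = 308$ ($E = 1 \left(10 + 1\right) 28 = 1 \cdot 11 \cdot 28 = 11 \cdot 28 = 308$)
$- E = \left(-1\right) 308 = -308$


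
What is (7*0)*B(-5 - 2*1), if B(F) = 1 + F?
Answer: 0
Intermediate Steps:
(7*0)*B(-5 - 2*1) = (7*0)*(1 + (-5 - 2*1)) = 0*(1 + (-5 - 2)) = 0*(1 - 7) = 0*(-6) = 0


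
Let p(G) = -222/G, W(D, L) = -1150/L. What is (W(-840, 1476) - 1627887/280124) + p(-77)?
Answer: -29507200549/7959163212 ≈ -3.7073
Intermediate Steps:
(W(-840, 1476) - 1627887/280124) + p(-77) = (-1150/1476 - 1627887/280124) - 222/(-77) = (-1150*1/1476 - 1627887*1/280124) - 222*(-1/77) = (-575/738 - 1627887/280124) + 222/77 = -681225953/103365756 + 222/77 = -29507200549/7959163212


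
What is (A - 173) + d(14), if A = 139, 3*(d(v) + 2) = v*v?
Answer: 88/3 ≈ 29.333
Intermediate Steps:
d(v) = -2 + v²/3 (d(v) = -2 + (v*v)/3 = -2 + v²/3)
(A - 173) + d(14) = (139 - 173) + (-2 + (⅓)*14²) = -34 + (-2 + (⅓)*196) = -34 + (-2 + 196/3) = -34 + 190/3 = 88/3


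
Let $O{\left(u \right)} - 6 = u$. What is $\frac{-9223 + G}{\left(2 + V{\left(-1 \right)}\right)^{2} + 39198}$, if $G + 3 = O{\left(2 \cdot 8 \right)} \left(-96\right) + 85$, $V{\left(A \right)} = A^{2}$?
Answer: $- \frac{3751}{13069} \approx -0.28701$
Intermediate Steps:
$O{\left(u \right)} = 6 + u$
$G = -2030$ ($G = -3 + \left(\left(6 + 2 \cdot 8\right) \left(-96\right) + 85\right) = -3 + \left(\left(6 + 16\right) \left(-96\right) + 85\right) = -3 + \left(22 \left(-96\right) + 85\right) = -3 + \left(-2112 + 85\right) = -3 - 2027 = -2030$)
$\frac{-9223 + G}{\left(2 + V{\left(-1 \right)}\right)^{2} + 39198} = \frac{-9223 - 2030}{\left(2 + \left(-1\right)^{2}\right)^{2} + 39198} = - \frac{11253}{\left(2 + 1\right)^{2} + 39198} = - \frac{11253}{3^{2} + 39198} = - \frac{11253}{9 + 39198} = - \frac{11253}{39207} = \left(-11253\right) \frac{1}{39207} = - \frac{3751}{13069}$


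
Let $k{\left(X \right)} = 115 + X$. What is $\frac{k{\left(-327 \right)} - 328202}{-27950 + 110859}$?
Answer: $- \frac{328414}{82909} \approx -3.9611$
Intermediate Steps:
$\frac{k{\left(-327 \right)} - 328202}{-27950 + 110859} = \frac{\left(115 - 327\right) - 328202}{-27950 + 110859} = \frac{-212 - 328202}{82909} = \left(-328414\right) \frac{1}{82909} = - \frac{328414}{82909}$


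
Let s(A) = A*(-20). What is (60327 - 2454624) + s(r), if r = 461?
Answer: -2403517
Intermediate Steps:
s(A) = -20*A
(60327 - 2454624) + s(r) = (60327 - 2454624) - 20*461 = -2394297 - 9220 = -2403517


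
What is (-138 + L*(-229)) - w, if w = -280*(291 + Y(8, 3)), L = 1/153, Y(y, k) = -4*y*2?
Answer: 9703337/153 ≈ 63421.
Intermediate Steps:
Y(y, k) = -8*y
L = 1/153 ≈ 0.0065359
w = -63560 (w = -280*(291 - 8*8) = -280*(291 - 64) = -280*227 = -63560)
(-138 + L*(-229)) - w = (-138 + (1/153)*(-229)) - 1*(-63560) = (-138 - 229/153) + 63560 = -21343/153 + 63560 = 9703337/153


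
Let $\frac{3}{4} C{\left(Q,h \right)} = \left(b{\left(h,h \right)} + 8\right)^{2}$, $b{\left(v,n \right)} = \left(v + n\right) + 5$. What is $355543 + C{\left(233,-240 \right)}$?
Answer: $\frac{1938985}{3} \approx 6.4633 \cdot 10^{5}$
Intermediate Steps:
$b{\left(v,n \right)} = 5 + n + v$ ($b{\left(v,n \right)} = \left(n + v\right) + 5 = 5 + n + v$)
$C{\left(Q,h \right)} = \frac{4 \left(13 + 2 h\right)^{2}}{3}$ ($C{\left(Q,h \right)} = \frac{4 \left(\left(5 + h + h\right) + 8\right)^{2}}{3} = \frac{4 \left(\left(5 + 2 h\right) + 8\right)^{2}}{3} = \frac{4 \left(13 + 2 h\right)^{2}}{3}$)
$355543 + C{\left(233,-240 \right)} = 355543 + \frac{4 \left(13 + 2 \left(-240\right)\right)^{2}}{3} = 355543 + \frac{4 \left(13 - 480\right)^{2}}{3} = 355543 + \frac{4 \left(-467\right)^{2}}{3} = 355543 + \frac{4}{3} \cdot 218089 = 355543 + \frac{872356}{3} = \frac{1938985}{3}$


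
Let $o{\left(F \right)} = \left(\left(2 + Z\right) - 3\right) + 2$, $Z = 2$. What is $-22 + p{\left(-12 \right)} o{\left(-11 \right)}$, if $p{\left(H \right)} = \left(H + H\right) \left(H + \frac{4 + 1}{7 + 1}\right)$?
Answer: $797$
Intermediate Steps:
$p{\left(H \right)} = 2 H \left(\frac{5}{8} + H\right)$ ($p{\left(H \right)} = 2 H \left(H + \frac{5}{8}\right) = 2 H \left(\frac{5}{8} + H\right)$)
$o{\left(F \right)} = 3$ ($o{\left(F \right)} = \left(\left(2 + 2\right) - 3\right) + 2 = \left(4 - 3\right) + 2 = 1 + 2 = 3$)
$-22 + p{\left(-12 \right)} o{\left(-11 \right)} = -22 + \frac{1}{4} \left(-12\right) \left(5 + 8 \left(-12\right)\right) 3 = -22 + \frac{1}{4} \left(-12\right) \left(5 - 96\right) 3 = -22 + \frac{1}{4} \left(-12\right) \left(-91\right) 3 = -22 + 273 \cdot 3 = -22 + 819 = 797$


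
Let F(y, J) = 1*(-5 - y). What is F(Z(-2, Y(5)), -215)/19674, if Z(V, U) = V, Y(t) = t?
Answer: -1/6558 ≈ -0.00015249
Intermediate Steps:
F(y, J) = -5 - y
F(Z(-2, Y(5)), -215)/19674 = (-5 - 1*(-2))/19674 = (-5 + 2)*(1/19674) = -3*1/19674 = -1/6558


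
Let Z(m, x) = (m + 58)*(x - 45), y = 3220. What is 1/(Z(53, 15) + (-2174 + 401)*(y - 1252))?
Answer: -1/3492594 ≈ -2.8632e-7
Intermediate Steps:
Z(m, x) = (-45 + x)*(58 + m) (Z(m, x) = (58 + m)*(-45 + x) = (-45 + x)*(58 + m))
1/(Z(53, 15) + (-2174 + 401)*(y - 1252)) = 1/((-2610 - 45*53 + 58*15 + 53*15) + (-2174 + 401)*(3220 - 1252)) = 1/((-2610 - 2385 + 870 + 795) - 1773*1968) = 1/(-3330 - 3489264) = 1/(-3492594) = -1/3492594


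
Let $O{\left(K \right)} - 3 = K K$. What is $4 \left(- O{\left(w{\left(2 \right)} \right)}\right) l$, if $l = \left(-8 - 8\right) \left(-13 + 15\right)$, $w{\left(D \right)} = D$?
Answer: $896$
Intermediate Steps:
$O{\left(K \right)} = 3 + K^{2}$ ($O{\left(K \right)} = 3 + K K = 3 + K^{2}$)
$l = -32$ ($l = \left(-16\right) 2 = -32$)
$4 \left(- O{\left(w{\left(2 \right)} \right)}\right) l = 4 \left(- (3 + 2^{2})\right) \left(-32\right) = 4 \left(- (3 + 4)\right) \left(-32\right) = 4 \left(\left(-1\right) 7\right) \left(-32\right) = 4 \left(-7\right) \left(-32\right) = \left(-28\right) \left(-32\right) = 896$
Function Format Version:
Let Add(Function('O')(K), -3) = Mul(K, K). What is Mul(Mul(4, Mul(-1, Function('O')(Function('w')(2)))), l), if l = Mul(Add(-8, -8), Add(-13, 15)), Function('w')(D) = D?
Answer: 896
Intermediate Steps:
Function('O')(K) = Add(3, Pow(K, 2)) (Function('O')(K) = Add(3, Mul(K, K)) = Add(3, Pow(K, 2)))
l = -32 (l = Mul(-16, 2) = -32)
Mul(Mul(4, Mul(-1, Function('O')(Function('w')(2)))), l) = Mul(Mul(4, Mul(-1, Add(3, Pow(2, 2)))), -32) = Mul(Mul(4, Mul(-1, Add(3, 4))), -32) = Mul(Mul(4, Mul(-1, 7)), -32) = Mul(Mul(4, -7), -32) = Mul(-28, -32) = 896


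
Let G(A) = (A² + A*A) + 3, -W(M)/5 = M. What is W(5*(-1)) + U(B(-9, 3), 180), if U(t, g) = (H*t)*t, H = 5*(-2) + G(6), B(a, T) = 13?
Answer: 11010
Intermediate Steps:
W(M) = -5*M
G(A) = 3 + 2*A² (G(A) = (A² + A²) + 3 = 2*A² + 3 = 3 + 2*A²)
H = 65 (H = 5*(-2) + (3 + 2*6²) = -10 + (3 + 2*36) = -10 + (3 + 72) = -10 + 75 = 65)
U(t, g) = 65*t² (U(t, g) = (65*t)*t = 65*t²)
W(5*(-1)) + U(B(-9, 3), 180) = -25*(-1) + 65*13² = -5*(-5) + 65*169 = 25 + 10985 = 11010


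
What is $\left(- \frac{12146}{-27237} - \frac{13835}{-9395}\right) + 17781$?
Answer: $\frac{910099948376}{51178323} \approx 17783.0$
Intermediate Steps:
$\left(- \frac{12146}{-27237} - \frac{13835}{-9395}\right) + 17781 = \left(\left(-12146\right) \left(- \frac{1}{27237}\right) - - \frac{2767}{1879}\right) + 17781 = \left(\frac{12146}{27237} + \frac{2767}{1879}\right) + 17781 = \frac{98187113}{51178323} + 17781 = \frac{910099948376}{51178323}$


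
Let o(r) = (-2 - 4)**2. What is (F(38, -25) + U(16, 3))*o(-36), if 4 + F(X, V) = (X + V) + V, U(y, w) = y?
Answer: 0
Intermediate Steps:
o(r) = 36 (o(r) = (-6)**2 = 36)
F(X, V) = -4 + X + 2*V (F(X, V) = -4 + ((X + V) + V) = -4 + ((V + X) + V) = -4 + (X + 2*V) = -4 + X + 2*V)
(F(38, -25) + U(16, 3))*o(-36) = ((-4 + 38 + 2*(-25)) + 16)*36 = ((-4 + 38 - 50) + 16)*36 = (-16 + 16)*36 = 0*36 = 0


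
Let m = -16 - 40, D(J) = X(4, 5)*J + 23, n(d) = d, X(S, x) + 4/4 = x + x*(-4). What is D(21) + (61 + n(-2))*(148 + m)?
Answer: 5115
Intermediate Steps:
X(S, x) = -1 - 3*x (X(S, x) = -1 + (x + x*(-4)) = -1 + (x - 4*x) = -1 - 3*x)
D(J) = 23 - 16*J (D(J) = (-1 - 3*5)*J + 23 = (-1 - 15)*J + 23 = -16*J + 23 = 23 - 16*J)
m = -56
D(21) + (61 + n(-2))*(148 + m) = (23 - 16*21) + (61 - 2)*(148 - 56) = (23 - 336) + 59*92 = -313 + 5428 = 5115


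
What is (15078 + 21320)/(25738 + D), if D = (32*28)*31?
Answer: 18199/26757 ≈ 0.68016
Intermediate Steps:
D = 27776 (D = 896*31 = 27776)
(15078 + 21320)/(25738 + D) = (15078 + 21320)/(25738 + 27776) = 36398/53514 = 36398*(1/53514) = 18199/26757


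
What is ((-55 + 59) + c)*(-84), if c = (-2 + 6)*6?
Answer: -2352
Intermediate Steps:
c = 24 (c = 4*6 = 24)
((-55 + 59) + c)*(-84) = ((-55 + 59) + 24)*(-84) = (4 + 24)*(-84) = 28*(-84) = -2352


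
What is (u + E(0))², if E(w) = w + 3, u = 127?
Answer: 16900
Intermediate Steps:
E(w) = 3 + w
(u + E(0))² = (127 + (3 + 0))² = (127 + 3)² = 130² = 16900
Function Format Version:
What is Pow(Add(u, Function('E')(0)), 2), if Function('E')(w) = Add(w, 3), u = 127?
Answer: 16900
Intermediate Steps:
Function('E')(w) = Add(3, w)
Pow(Add(u, Function('E')(0)), 2) = Pow(Add(127, Add(3, 0)), 2) = Pow(Add(127, 3), 2) = Pow(130, 2) = 16900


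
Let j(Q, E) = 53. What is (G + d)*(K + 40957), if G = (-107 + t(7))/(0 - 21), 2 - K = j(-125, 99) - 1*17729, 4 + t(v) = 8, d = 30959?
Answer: 12708979890/7 ≈ 1.8156e+9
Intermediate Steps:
t(v) = 4 (t(v) = -4 + 8 = 4)
K = 17678 (K = 2 - (53 - 1*17729) = 2 - (53 - 17729) = 2 - 1*(-17676) = 2 + 17676 = 17678)
G = 103/21 (G = (-107 + 4)/(0 - 21) = -103/(-21) = -103*(-1/21) = 103/21 ≈ 4.9048)
(G + d)*(K + 40957) = (103/21 + 30959)*(17678 + 40957) = (650242/21)*58635 = 12708979890/7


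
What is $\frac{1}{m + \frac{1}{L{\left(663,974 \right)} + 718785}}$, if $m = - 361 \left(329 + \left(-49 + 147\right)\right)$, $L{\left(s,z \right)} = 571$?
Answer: $- \frac{719356}{110886569331} \approx -6.4873 \cdot 10^{-6}$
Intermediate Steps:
$m = -154147$ ($m = - 361 \left(329 + 98\right) = \left(-361\right) 427 = -154147$)
$\frac{1}{m + \frac{1}{L{\left(663,974 \right)} + 718785}} = \frac{1}{-154147 + \frac{1}{571 + 718785}} = \frac{1}{-154147 + \frac{1}{719356}} = \frac{1}{- \frac{110886569331}{719356}} = - \frac{719356}{110886569331}$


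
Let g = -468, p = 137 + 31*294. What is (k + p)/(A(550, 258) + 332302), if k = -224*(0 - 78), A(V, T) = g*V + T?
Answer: 26723/75160 ≈ 0.35555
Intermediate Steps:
p = 9251 (p = 137 + 9114 = 9251)
A(V, T) = T - 468*V (A(V, T) = -468*V + T = T - 468*V)
k = 17472 (k = -224*(-78) = 17472)
(k + p)/(A(550, 258) + 332302) = (17472 + 9251)/((258 - 468*550) + 332302) = 26723/((258 - 257400) + 332302) = 26723/(-257142 + 332302) = 26723/75160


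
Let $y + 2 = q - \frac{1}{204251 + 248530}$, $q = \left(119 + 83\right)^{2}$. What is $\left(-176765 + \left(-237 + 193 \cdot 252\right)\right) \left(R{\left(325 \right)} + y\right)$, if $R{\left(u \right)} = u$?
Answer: $- \frac{341481510522868}{64683} \approx -5.2793 \cdot 10^{9}$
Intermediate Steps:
$q = 40804$ ($q = 202^{2} = 40804$)
$y = \frac{18474370361}{452781}$ ($y = -2 + \left(40804 - \frac{1}{204251 + 248530}\right) = -2 + \left(40804 - \frac{1}{452781}\right) = -2 + \frac{18475275923}{452781} = \frac{18474370361}{452781} \approx 40802.0$)
$\left(-176765 + \left(-237 + 193 \cdot 252\right)\right) \left(R{\left(325 \right)} + y\right) = \left(-176765 + \left(-237 + 193 \cdot 252\right)\right) \left(325 + \frac{18474370361}{452781}\right) = \left(-176765 + \left(-237 + 48636\right)\right) \frac{18621524186}{452781} = \left(-176765 + 48399\right) \frac{18621524186}{452781} = \left(-128366\right) \frac{18621524186}{452781} = - \frac{341481510522868}{64683}$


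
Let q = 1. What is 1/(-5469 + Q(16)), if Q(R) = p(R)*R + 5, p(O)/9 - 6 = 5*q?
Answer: -1/3880 ≈ -0.00025773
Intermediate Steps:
p(O) = 99 (p(O) = 54 + 9*(5*1) = 54 + 9*5 = 54 + 45 = 99)
Q(R) = 5 + 99*R (Q(R) = 99*R + 5 = 5 + 99*R)
1/(-5469 + Q(16)) = 1/(-5469 + (5 + 99*16)) = 1/(-5469 + (5 + 1584)) = 1/(-5469 + 1589) = 1/(-3880) = -1/3880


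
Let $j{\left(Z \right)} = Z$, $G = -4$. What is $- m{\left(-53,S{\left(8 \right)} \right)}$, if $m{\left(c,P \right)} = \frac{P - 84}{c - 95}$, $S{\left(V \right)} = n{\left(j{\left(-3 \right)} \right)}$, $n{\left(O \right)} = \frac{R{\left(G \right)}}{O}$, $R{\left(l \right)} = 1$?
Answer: $- \frac{253}{444} \approx -0.56982$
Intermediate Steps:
$n{\left(O \right)} = \frac{1}{O}$ ($n{\left(O \right)} = 1 \frac{1}{O} = \frac{1}{O}$)
$S{\left(V \right)} = - \frac{1}{3}$ ($S{\left(V \right)} = \frac{1}{-3} = - \frac{1}{3}$)
$m{\left(c,P \right)} = \frac{-84 + P}{-95 + c}$
$- m{\left(-53,S{\left(8 \right)} \right)} = - \frac{-84 - \frac{1}{3}}{-95 - 53} = - \frac{-253}{\left(-148\right) 3} = - \frac{\left(-1\right) \left(-253\right)}{148 \cdot 3} = \left(-1\right) \frac{253}{444} = - \frac{253}{444}$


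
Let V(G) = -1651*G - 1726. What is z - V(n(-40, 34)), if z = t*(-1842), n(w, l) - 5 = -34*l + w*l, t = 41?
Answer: -4219457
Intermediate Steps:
n(w, l) = 5 - 34*l + l*w (n(w, l) = 5 + (-34*l + w*l) = 5 + (-34*l + l*w) = 5 - 34*l + l*w)
V(G) = -1726 - 1651*G
z = -75522 (z = 41*(-1842) = -75522)
z - V(n(-40, 34)) = -75522 - (-1726 - 1651*(5 - 34*34 + 34*(-40))) = -75522 - (-1726 - 1651*(5 - 1156 - 1360)) = -75522 - (-1726 - 1651*(-2511)) = -75522 - (-1726 + 4145661) = -75522 - 1*4143935 = -75522 - 4143935 = -4219457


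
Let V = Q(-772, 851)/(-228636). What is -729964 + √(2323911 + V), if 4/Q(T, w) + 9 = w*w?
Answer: -729964 + √27652454716062053002642734/3449507544 ≈ -7.2844e+5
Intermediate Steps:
Q(T, w) = 4/(-9 + w²) (Q(T, w) = 4/(-9 + w*w) = 4/(-9 + w²))
V = -1/41394090528 (V = (4/(-9 + 851²))/(-228636) = (4/(-9 + 724201))*(-1/228636) = (4/724192)*(-1/228636) = (4*(1/724192))*(-1/228636) = (1/181048)*(-1/228636) = -1/41394090528 ≈ -2.4158e-11)
-729964 + √(2323911 + V) = -729964 + √(2323911 - 1/41394090528) = -729964 + √(96196182313015007/41394090528) = -729964 + √27652454716062053002642734/3449507544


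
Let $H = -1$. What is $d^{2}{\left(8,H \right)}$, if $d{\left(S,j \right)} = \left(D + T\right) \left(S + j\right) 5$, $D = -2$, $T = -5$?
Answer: $60025$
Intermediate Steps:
$d{\left(S,j \right)} = - 35 S - 35 j$ ($d{\left(S,j \right)} = \left(-2 - 5\right) \left(S + j\right) 5 = - 7 \left(5 S + 5 j\right) = - 35 S - 35 j$)
$d^{2}{\left(8,H \right)} = \left(\left(-35\right) 8 - -35\right)^{2} = \left(-280 + 35\right)^{2} = \left(-245\right)^{2} = 60025$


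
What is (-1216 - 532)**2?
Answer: 3055504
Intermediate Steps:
(-1216 - 532)**2 = (-1748)**2 = 3055504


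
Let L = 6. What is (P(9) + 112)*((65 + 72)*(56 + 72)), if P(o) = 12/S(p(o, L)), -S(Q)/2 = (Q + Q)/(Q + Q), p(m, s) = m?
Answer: 1858816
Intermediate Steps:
S(Q) = -2 (S(Q) = -2*(Q + Q)/(Q + Q) = -2*2*Q/(2*Q) = -2*2*Q*1/(2*Q) = -2*1 = -2)
P(o) = -6 (P(o) = 12/(-2) = 12*(-½) = -6)
(P(9) + 112)*((65 + 72)*(56 + 72)) = (-6 + 112)*((65 + 72)*(56 + 72)) = 106*(137*128) = 106*17536 = 1858816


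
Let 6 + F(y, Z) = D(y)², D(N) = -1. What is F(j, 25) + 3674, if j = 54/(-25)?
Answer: 3669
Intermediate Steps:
j = -54/25 (j = 54*(-1/25) = -54/25 ≈ -2.1600)
F(y, Z) = -5 (F(y, Z) = -6 + (-1)² = -6 + 1 = -5)
F(j, 25) + 3674 = -5 + 3674 = 3669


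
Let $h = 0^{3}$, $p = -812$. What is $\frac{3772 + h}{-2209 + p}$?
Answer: $- \frac{3772}{3021} \approx -1.2486$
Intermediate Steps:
$h = 0$
$\frac{3772 + h}{-2209 + p} = \frac{3772 + 0}{-2209 - 812} = \frac{3772}{-3021} = 3772 \left(- \frac{1}{3021}\right) = - \frac{3772}{3021}$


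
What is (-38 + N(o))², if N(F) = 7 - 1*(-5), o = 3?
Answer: 676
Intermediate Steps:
N(F) = 12 (N(F) = 7 + 5 = 12)
(-38 + N(o))² = (-38 + 12)² = (-26)² = 676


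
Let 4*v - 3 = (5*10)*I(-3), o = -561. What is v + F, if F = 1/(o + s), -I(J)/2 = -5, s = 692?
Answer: 65897/524 ≈ 125.76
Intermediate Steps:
I(J) = 10 (I(J) = -2*(-5) = 10)
v = 503/4 (v = 3/4 + ((5*10)*10)/4 = 3/4 + (50*10)/4 = 3/4 + (1/4)*500 = 3/4 + 125 = 503/4 ≈ 125.75)
F = 1/131 (F = 1/(-561 + 692) = 1/131 ≈ 0.0076336)
v + F = 503/4 + 1/131 = 65897/524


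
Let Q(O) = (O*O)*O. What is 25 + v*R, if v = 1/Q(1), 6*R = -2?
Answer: 74/3 ≈ 24.667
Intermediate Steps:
R = -⅓ (R = (⅙)*(-2) = -⅓ ≈ -0.33333)
Q(O) = O³ (Q(O) = O²*O = O³)
v = 1 (v = 1/(1³) = 1/1 = 1)
25 + v*R = 25 + 1*(-⅓) = 25 - ⅓ = 74/3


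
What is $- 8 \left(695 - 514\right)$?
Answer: $-1448$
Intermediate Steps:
$- 8 \left(695 - 514\right) = \left(-8\right) 181 = -1448$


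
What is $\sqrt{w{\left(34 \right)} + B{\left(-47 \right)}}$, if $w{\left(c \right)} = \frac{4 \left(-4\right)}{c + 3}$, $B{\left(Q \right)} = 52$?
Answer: $\frac{6 \sqrt{1961}}{37} \approx 7.1811$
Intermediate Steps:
$w{\left(c \right)} = - \frac{16}{3 + c}$
$\sqrt{w{\left(34 \right)} + B{\left(-47 \right)}} = \sqrt{- \frac{16}{3 + 34} + 52} = \sqrt{- \frac{16}{37} + 52} = \sqrt{\frac{1908}{37}} = \frac{6 \sqrt{1961}}{37}$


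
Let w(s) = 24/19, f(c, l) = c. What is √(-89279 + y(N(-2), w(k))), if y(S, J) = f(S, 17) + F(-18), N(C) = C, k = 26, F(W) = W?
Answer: I*√89299 ≈ 298.83*I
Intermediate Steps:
w(s) = 24/19 (w(s) = 24*(1/19) = 24/19)
y(S, J) = -18 + S (y(S, J) = S - 18 = -18 + S)
√(-89279 + y(N(-2), w(k))) = √(-89279 + (-18 - 2)) = √(-89279 - 20) = √(-89299) = I*√89299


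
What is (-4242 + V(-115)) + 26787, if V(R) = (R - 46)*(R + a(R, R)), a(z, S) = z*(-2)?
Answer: 4030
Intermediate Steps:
a(z, S) = -2*z
V(R) = -R*(-46 + R) (V(R) = (R - 46)*(R - 2*R) = (-46 + R)*(-R) = -R*(-46 + R))
(-4242 + V(-115)) + 26787 = (-4242 - 115*(46 - 1*(-115))) + 26787 = (-4242 - 115*(46 + 115)) + 26787 = (-4242 - 115*161) + 26787 = (-4242 - 18515) + 26787 = -22757 + 26787 = 4030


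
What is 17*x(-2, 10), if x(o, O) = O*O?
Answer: 1700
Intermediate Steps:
x(o, O) = O²
17*x(-2, 10) = 17*10² = 17*100 = 1700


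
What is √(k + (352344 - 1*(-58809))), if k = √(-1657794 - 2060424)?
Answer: √(411153 + 7*I*√75882) ≈ 641.21 + 1.504*I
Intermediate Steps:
k = 7*I*√75882 (k = √(-3718218) = 7*I*√75882 ≈ 1928.3*I)
√(k + (352344 - 1*(-58809))) = √(7*I*√75882 + (352344 - 1*(-58809))) = √(7*I*√75882 + (352344 + 58809)) = √(7*I*√75882 + 411153) = √(411153 + 7*I*√75882)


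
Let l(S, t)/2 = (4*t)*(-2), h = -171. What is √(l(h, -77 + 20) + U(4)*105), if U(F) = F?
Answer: 6*√37 ≈ 36.497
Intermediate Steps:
l(S, t) = -16*t (l(S, t) = 2*((4*t)*(-2)) = 2*(-8*t) = -16*t)
√(l(h, -77 + 20) + U(4)*105) = √(-16*(-77 + 20) + 4*105) = √(-16*(-57) + 420) = √(912 + 420) = √1332 = 6*√37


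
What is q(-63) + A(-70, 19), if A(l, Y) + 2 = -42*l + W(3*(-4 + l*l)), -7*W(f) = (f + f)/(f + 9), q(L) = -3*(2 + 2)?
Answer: 33443842/11431 ≈ 2925.7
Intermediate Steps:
q(L) = -12 (q(L) = -3*4 = -12)
W(f) = -2*f/(7*(9 + f)) (W(f) = -(f + f)/(7*(f + 9)) = -2*f/(7*(9 + f)))
A(l, Y) = -2 - 42*l - 2*(-12 + 3*l²)/(-21 + 21*l²) (A(l, Y) = -2 + (-42*l - 2*3*(-4 + l*l)/(63 + 7*(3*(-4 + l*l)))) = -2 + (-42*l - 2*3*(-4 + l²)/(63 + 7*(3*(-4 + l²)))) = -2 + (-42*l - 2*(-12 + 3*l²)/(63 + 7*(-12 + 3*l²))) = -2 + (-42*l - 2*(-12 + 3*l²)/(63 + (-84 + 21*l²))) = -2 + (-42*l - 2*(-12 + 3*l²)/(-21 + 21*l²)) = -2 - 42*l - 2*(-12 + 3*l²)/(-21 + 21*l²))
q(-63) + A(-70, 19) = -12 + 2*(11 - 147*(-70)³ - 8*(-70)² + 147*(-70))/(7*(-1 + (-70)²)) = -12 + 2*(11 - 147*(-343000) - 8*4900 - 10290)/(7*(-1 + 4900)) = -12 + (2/7)*(11 + 50421000 - 39200 - 10290)/4899 = -12 + (2/7)*(1/4899)*50371521 = -12 + 33581014/11431 = 33443842/11431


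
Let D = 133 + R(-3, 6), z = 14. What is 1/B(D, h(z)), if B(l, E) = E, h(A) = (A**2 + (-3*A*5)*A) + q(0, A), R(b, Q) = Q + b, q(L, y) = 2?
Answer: -1/2742 ≈ -0.00036470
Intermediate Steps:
h(A) = 2 - 14*A**2 (h(A) = (A**2 + (-3*A*5)*A) + 2 = (A**2 + (-15*A)*A) + 2 = (A**2 - 15*A**2) + 2 = -14*A**2 + 2 = 2 - 14*A**2)
D = 136 (D = 133 + (6 - 3) = 133 + 3 = 136)
1/B(D, h(z)) = 1/(2 - 14*14**2) = 1/(2 - 14*196) = 1/(2 - 2744) = 1/(-2742) = -1/2742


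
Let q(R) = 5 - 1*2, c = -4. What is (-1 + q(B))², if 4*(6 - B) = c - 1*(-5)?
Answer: 4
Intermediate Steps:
B = 23/4 (B = 6 - (-4 - 1*(-5))/4 = 6 - (-4 + 5)/4 = 6 - ¼*1 = 6 - ¼ = 23/4 ≈ 5.7500)
q(R) = 3 (q(R) = 5 - 2 = 3)
(-1 + q(B))² = (-1 + 3)² = 2² = 4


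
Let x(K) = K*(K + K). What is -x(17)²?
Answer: -334084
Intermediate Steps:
x(K) = 2*K² (x(K) = K*(2*K) = 2*K²)
-x(17)² = -(2*17²)² = -(2*289)² = -1*578² = -1*334084 = -334084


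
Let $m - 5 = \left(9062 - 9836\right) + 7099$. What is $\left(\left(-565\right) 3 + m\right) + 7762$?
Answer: $12397$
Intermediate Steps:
$m = 6330$ ($m = 5 + \left(\left(9062 - 9836\right) + 7099\right) = 5 + \left(-774 + 7099\right) = 5 + 6325 = 6330$)
$\left(\left(-565\right) 3 + m\right) + 7762 = \left(\left(-565\right) 3 + 6330\right) + 7762 = \left(-1695 + 6330\right) + 7762 = 4635 + 7762 = 12397$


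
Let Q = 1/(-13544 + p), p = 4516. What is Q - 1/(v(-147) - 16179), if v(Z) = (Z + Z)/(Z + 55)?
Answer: -328799/6717617436 ≈ -4.8946e-5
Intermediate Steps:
v(Z) = 2*Z/(55 + Z) (v(Z) = (2*Z)/(55 + Z) = 2*Z/(55 + Z))
Q = -1/9028 (Q = 1/(-13544 + 4516) = 1/(-9028) = -1/9028 ≈ -0.00011077)
Q - 1/(v(-147) - 16179) = -1/9028 - 1/(2*(-147)/(55 - 147) - 16179) = -1/9028 - 1/(2*(-147)/(-92) - 16179) = -1/9028 - 1/(2*(-147)*(-1/92) - 16179) = -1/9028 - 1/(147/46 - 16179) = -1/9028 - 1/(-744087/46) = -1/9028 - 1*(-46/744087) = -1/9028 + 46/744087 = -328799/6717617436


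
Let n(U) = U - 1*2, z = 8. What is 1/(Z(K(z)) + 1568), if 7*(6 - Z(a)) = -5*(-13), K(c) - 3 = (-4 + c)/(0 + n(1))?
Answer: 7/10953 ≈ 0.00063909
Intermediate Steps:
n(U) = -2 + U (n(U) = U - 2 = -2 + U)
K(c) = 7 - c (K(c) = 3 + (-4 + c)/(0 + (-2 + 1)) = 3 + (-4 + c)/(0 - 1) = 3 + (-4 + c)/(-1) = 3 + (-4 + c)*(-1) = 3 + (4 - c) = 7 - c)
Z(a) = -23/7 (Z(a) = 6 - (-5)*(-13)/7 = 6 - 1/7*65 = 6 - 65/7 = -23/7)
1/(Z(K(z)) + 1568) = 1/(-23/7 + 1568) = 1/(10953/7) = 7/10953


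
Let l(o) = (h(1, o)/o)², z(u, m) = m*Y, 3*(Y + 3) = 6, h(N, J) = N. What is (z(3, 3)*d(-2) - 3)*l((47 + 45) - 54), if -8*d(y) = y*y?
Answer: -3/2888 ≈ -0.0010388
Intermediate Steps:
d(y) = -y²/8 (d(y) = -y*y/8 = -y²/8)
Y = -1 (Y = -3 + (⅓)*6 = -3 + 2 = -1)
z(u, m) = -m (z(u, m) = m*(-1) = -m)
l(o) = o⁻² (l(o) = (1/o)² = o⁻²)
(z(3, 3)*d(-2) - 3)*l((47 + 45) - 54) = ((-1*3)*(-⅛*(-2)²) - 3)/((47 + 45) - 54)² = (-(-3)*4/8 - 3)/(92 - 54)² = (-3*(-½) - 3)/38² = (3/2 - 3)*(1/1444) = -3/2*1/1444 = -3/2888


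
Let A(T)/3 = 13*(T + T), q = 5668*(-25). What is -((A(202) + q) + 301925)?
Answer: -175981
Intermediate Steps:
q = -141700
A(T) = 78*T (A(T) = 3*(13*(T + T)) = 3*(13*(2*T)) = 3*(26*T) = 78*T)
-((A(202) + q) + 301925) = -((78*202 - 141700) + 301925) = -((15756 - 141700) + 301925) = -(-125944 + 301925) = -1*175981 = -175981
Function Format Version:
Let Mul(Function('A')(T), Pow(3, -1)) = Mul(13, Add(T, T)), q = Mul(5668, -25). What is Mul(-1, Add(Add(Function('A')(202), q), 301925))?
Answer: -175981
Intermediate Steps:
q = -141700
Function('A')(T) = Mul(78, T) (Function('A')(T) = Mul(3, Mul(13, Add(T, T))) = Mul(3, Mul(13, Mul(2, T))) = Mul(3, Mul(26, T)) = Mul(78, T))
Mul(-1, Add(Add(Function('A')(202), q), 301925)) = Mul(-1, Add(Add(Mul(78, 202), -141700), 301925)) = Mul(-1, Add(Add(15756, -141700), 301925)) = Mul(-1, Add(-125944, 301925)) = Mul(-1, 175981) = -175981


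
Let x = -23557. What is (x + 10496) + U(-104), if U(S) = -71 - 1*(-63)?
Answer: -13069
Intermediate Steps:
U(S) = -8 (U(S) = -71 + 63 = -8)
(x + 10496) + U(-104) = (-23557 + 10496) - 8 = -13061 - 8 = -13069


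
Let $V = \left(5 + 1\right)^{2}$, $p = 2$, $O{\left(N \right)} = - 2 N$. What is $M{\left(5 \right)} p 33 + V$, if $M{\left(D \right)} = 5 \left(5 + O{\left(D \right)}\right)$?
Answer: $-1614$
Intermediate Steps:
$M{\left(D \right)} = 25 - 10 D$ ($M{\left(D \right)} = 5 \left(5 - 2 D\right) = 25 - 10 D$)
$V = 36$ ($V = 6^{2} = 36$)
$M{\left(5 \right)} p 33 + V = \left(25 - 50\right) 2 \cdot 33 + 36 = \left(-25\right) 2 \cdot 33 + 36 = \left(-50\right) 33 + 36 = -1650 + 36 = -1614$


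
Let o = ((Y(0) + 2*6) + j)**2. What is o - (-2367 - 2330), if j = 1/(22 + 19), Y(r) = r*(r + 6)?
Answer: 8138706/1681 ≈ 4841.6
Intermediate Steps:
Y(r) = r*(6 + r)
j = 1/41 ≈ 0.024390
o = 243049/1681 (o = ((0*(6 + 0) + 2*6) + 1/41)**2 = ((0*6 + 12) + 1/41)**2 = ((0 + 12) + 1/41)**2 = (12 + 1/41)**2 = (493/41)**2 = 243049/1681 ≈ 144.59)
o - (-2367 - 2330) = 243049/1681 - (-2367 - 2330) = 243049/1681 - 1*(-4697) = 243049/1681 + 4697 = 8138706/1681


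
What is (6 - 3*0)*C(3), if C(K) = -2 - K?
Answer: -30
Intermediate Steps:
(6 - 3*0)*C(3) = (6 - 3*0)*(-2 - 1*3) = (6 + 0)*(-2 - 3) = 6*(-5) = -30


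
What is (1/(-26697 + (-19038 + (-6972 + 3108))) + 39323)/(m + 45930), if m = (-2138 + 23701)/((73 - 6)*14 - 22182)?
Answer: 41433904076144/48394505991843 ≈ 0.85617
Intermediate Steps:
m = -21563/21244 (m = 21563/(67*14 - 22182) = 21563/(938 - 22182) = 21563/(-21244) = 21563*(-1/21244) = -21563/21244 ≈ -1.0150)
(1/(-26697 + (-19038 + (-6972 + 3108))) + 39323)/(m + 45930) = (1/(-26697 + (-19038 + (-6972 + 3108))) + 39323)/(-21563/21244 + 45930) = (1/(-26697 + (-19038 - 3864)) + 39323)/(975715357/21244) = (1/(-26697 - 22902) + 39323)*(21244/975715357) = (1/(-49599) + 39323)*(21244/975715357) = (-1/49599 + 39323)*(21244/975715357) = (1950381476/49599)*(21244/975715357) = 41433904076144/48394505991843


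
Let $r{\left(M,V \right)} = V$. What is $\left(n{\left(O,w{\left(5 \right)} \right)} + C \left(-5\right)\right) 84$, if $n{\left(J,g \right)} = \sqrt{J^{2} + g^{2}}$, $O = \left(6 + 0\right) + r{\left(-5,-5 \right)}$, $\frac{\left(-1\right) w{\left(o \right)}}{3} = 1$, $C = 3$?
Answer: $-1260 + 84 \sqrt{10} \approx -994.37$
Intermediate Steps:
$w{\left(o \right)} = -3$ ($w{\left(o \right)} = \left(-3\right) 1 = -3$)
$O = 1$ ($O = \left(6 + 0\right) - 5 = 6 - 5 = 1$)
$\left(n{\left(O,w{\left(5 \right)} \right)} + C \left(-5\right)\right) 84 = \left(\sqrt{1^{2} + \left(-3\right)^{2}} + 3 \left(-5\right)\right) 84 = \left(\sqrt{1 + 9} - 15\right) 84 = \left(\sqrt{10} - 15\right) 84 = \left(-15 + \sqrt{10}\right) 84 = -1260 + 84 \sqrt{10}$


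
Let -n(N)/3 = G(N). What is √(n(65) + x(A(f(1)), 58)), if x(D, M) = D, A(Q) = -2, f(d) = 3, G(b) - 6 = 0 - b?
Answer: 5*√7 ≈ 13.229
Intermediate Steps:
G(b) = 6 - b (G(b) = 6 + (0 - b) = 6 - b)
n(N) = -18 + 3*N (n(N) = -3*(6 - N) = -18 + 3*N)
√(n(65) + x(A(f(1)), 58)) = √((-18 + 3*65) - 2) = √((-18 + 195) - 2) = √(177 - 2) = √175 = 5*√7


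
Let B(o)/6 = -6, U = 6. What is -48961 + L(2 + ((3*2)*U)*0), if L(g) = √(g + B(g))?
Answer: -48961 + I*√34 ≈ -48961.0 + 5.831*I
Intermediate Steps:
B(o) = -36 (B(o) = 6*(-6) = -36)
L(g) = √(-36 + g) (L(g) = √(g - 36) = √(-36 + g))
-48961 + L(2 + ((3*2)*U)*0) = -48961 + √(-36 + (2 + ((3*2)*6)*0)) = -48961 + √(-36 + (2 + (6*6)*0)) = -48961 + √(-36 + (2 + 36*0)) = -48961 + √(-36 + (2 + 0)) = -48961 + √(-36 + 2) = -48961 + √(-34) = -48961 + I*√34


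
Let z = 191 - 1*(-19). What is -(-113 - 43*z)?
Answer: 9143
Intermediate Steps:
z = 210 (z = 191 + 19 = 210)
-(-113 - 43*z) = -(-113 - 43*210) = -(-113 - 9030) = -1*(-9143) = 9143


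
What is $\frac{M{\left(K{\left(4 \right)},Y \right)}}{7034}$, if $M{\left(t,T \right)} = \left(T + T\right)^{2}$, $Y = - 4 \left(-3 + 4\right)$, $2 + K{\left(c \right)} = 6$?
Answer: $\frac{32}{3517} \approx 0.0090987$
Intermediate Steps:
$K{\left(c \right)} = 4$ ($K{\left(c \right)} = -2 + 6 = 4$)
$Y = -4$ ($Y = \left(-4\right) 1 = -4$)
$M{\left(t,T \right)} = 4 T^{2}$ ($M{\left(t,T \right)} = \left(2 T\right)^{2} = 4 T^{2}$)
$\frac{M{\left(K{\left(4 \right)},Y \right)}}{7034} = \frac{4 \left(-4\right)^{2}}{7034} = 4 \cdot 16 \cdot \frac{1}{7034} = 64 \cdot \frac{1}{7034} = \frac{32}{3517}$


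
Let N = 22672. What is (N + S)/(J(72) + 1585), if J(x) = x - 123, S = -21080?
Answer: 796/767 ≈ 1.0378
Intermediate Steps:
J(x) = -123 + x
(N + S)/(J(72) + 1585) = (22672 - 21080)/((-123 + 72) + 1585) = 1592/(-51 + 1585) = 1592/1534 = 1592*(1/1534) = 796/767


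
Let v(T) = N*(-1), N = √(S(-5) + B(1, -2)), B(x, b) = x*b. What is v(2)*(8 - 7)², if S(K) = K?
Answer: -I*√7 ≈ -2.6458*I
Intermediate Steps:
B(x, b) = b*x
N = I*√7 (N = √(-5 - 2*1) = √(-5 - 2) = √(-7) = I*√7 ≈ 2.6458*I)
v(T) = -I*√7 (v(T) = (I*√7)*(-1) = -I*√7)
v(2)*(8 - 7)² = (-I*√7)*(8 - 7)² = -I*√7*1² = -I*√7*1 = -I*√7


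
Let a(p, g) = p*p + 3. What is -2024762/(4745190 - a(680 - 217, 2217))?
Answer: -1012381/2265409 ≈ -0.44689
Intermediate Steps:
a(p, g) = 3 + p² (a(p, g) = p² + 3 = 3 + p²)
-2024762/(4745190 - a(680 - 217, 2217)) = -2024762/(4745190 - (3 + (680 - 217)²)) = -2024762/(4745190 - (3 + 463²)) = -2024762/(4745190 - (3 + 214369)) = -2024762/(4745190 - 1*214372) = -2024762/(4745190 - 214372) = -2024762/4530818 = -2024762*1/4530818 = -1012381/2265409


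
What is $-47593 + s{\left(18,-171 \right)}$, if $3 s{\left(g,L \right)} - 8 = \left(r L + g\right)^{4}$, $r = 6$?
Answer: $\frac{1032385909325}{3} \approx 3.4413 \cdot 10^{11}$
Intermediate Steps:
$s{\left(g,L \right)} = \frac{8}{3} + \frac{\left(g + 6 L\right)^{4}}{3}$ ($s{\left(g,L \right)} = \frac{8}{3} + \frac{\left(6 L + g\right)^{4}}{3} = \frac{8}{3} + \frac{\left(g + 6 L\right)^{4}}{3}$)
$-47593 + s{\left(18,-171 \right)} = -47593 + \left(\frac{8}{3} + \frac{\left(18 + 6 \left(-171\right)\right)^{4}}{3}\right) = -47593 + \left(\frac{8}{3} + \frac{\left(18 - 1026\right)^{4}}{3}\right) = -47593 + \left(\frac{8}{3} + \frac{\left(-1008\right)^{4}}{3}\right) = -47593 + \left(\frac{8}{3} + \frac{1}{3} \cdot 1032386052096\right) = -47593 + \left(\frac{8}{3} + 344128684032\right) = -47593 + \frac{1032386052104}{3} = \frac{1032385909325}{3}$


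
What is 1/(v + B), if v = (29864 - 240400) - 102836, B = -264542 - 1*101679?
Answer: -1/679593 ≈ -1.4715e-6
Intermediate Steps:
B = -366221 (B = -264542 - 101679 = -366221)
v = -313372 (v = -210536 - 102836 = -313372)
1/(v + B) = 1/(-313372 - 366221) = 1/(-679593) = -1/679593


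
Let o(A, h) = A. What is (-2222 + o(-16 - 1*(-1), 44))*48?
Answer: -107376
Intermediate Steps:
(-2222 + o(-16 - 1*(-1), 44))*48 = (-2222 + (-16 - 1*(-1)))*48 = (-2222 + (-16 + 1))*48 = (-2222 - 15)*48 = -2237*48 = -107376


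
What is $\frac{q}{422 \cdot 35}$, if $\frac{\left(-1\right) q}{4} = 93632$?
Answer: $- \frac{26752}{1055} \approx -25.357$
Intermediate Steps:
$q = -374528$ ($q = \left(-4\right) 93632 = -374528$)
$\frac{q}{422 \cdot 35} = - \frac{374528}{422 \cdot 35} = - \frac{374528}{14770} = \left(-374528\right) \frac{1}{14770} = - \frac{26752}{1055}$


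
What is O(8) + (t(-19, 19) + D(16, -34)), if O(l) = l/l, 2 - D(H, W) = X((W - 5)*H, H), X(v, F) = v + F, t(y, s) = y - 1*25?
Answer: 567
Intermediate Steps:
t(y, s) = -25 + y (t(y, s) = y - 25 = -25 + y)
X(v, F) = F + v
D(H, W) = 2 - H - H*(-5 + W) (D(H, W) = 2 - (H + (W - 5)*H) = 2 - (H + (-5 + W)*H) = 2 - (H + H*(-5 + W)) = 2 + (-H - H*(-5 + W)) = 2 - H - H*(-5 + W))
O(l) = 1
O(8) + (t(-19, 19) + D(16, -34)) = 1 + ((-25 - 19) + (2 - 1*16 - 1*16*(-5 - 34))) = 1 + (-44 + (2 - 16 - 1*16*(-39))) = 1 + (-44 + (2 - 16 + 624)) = 1 + (-44 + 610) = 1 + 566 = 567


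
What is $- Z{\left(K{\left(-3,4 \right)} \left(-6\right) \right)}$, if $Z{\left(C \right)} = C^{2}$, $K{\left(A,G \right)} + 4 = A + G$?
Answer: $-324$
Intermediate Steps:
$K{\left(A,G \right)} = -4 + A + G$ ($K{\left(A,G \right)} = -4 + \left(A + G\right) = -4 + A + G$)
$- Z{\left(K{\left(-3,4 \right)} \left(-6\right) \right)} = - \left(\left(-4 - 3 + 4\right) \left(-6\right)\right)^{2} = - \left(\left(-3\right) \left(-6\right)\right)^{2} = - 18^{2} = \left(-1\right) 324 = -324$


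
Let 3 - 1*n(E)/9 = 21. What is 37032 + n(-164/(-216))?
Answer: 36870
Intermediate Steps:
n(E) = -162 (n(E) = 27 - 9*21 = 27 - 189 = -162)
37032 + n(-164/(-216)) = 37032 - 162 = 36870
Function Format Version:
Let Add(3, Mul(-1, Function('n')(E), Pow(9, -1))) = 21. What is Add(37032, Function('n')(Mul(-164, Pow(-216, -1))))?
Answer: 36870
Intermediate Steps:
Function('n')(E) = -162 (Function('n')(E) = Add(27, Mul(-9, 21)) = Add(27, -189) = -162)
Add(37032, Function('n')(Mul(-164, Pow(-216, -1)))) = Add(37032, -162) = 36870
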